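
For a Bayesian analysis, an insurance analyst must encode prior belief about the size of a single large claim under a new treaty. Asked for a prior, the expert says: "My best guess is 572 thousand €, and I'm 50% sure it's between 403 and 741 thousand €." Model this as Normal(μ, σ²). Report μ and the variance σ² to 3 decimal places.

μ = 572.000, σ² = 62780.201

A symmetric 50% interval runs μ ± z·σ with z = 0.6745.
Half-width = 169, so σ = 169/0.6745 = 250.5598 and σ² = 62780.201.
μ is the stated best guess, 572.000.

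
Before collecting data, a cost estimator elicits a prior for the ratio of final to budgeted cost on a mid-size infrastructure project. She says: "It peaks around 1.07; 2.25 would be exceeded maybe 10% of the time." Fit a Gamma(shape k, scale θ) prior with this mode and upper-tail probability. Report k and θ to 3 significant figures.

k ≈ 4.48, θ ≈ 0.308

Gamma(k,θ) with k>1 has mode (k−1)θ, so θ = 1.07/(k−1).
Need P(X < 2.25) = 0.9 with θ tied to k this way. Start at k = 2, θ = 1.07: P(X<2.25) ≈ 0.621.
Too low — raise k to concentrate. Iterating converges to k ≈ 4.48.
Then θ = 1.07/(4.48−1) ≈ 0.308.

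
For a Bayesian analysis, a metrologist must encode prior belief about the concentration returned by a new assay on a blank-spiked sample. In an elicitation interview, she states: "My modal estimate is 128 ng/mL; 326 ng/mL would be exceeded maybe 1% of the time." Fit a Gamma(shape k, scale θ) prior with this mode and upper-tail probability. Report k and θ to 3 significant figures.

k ≈ 6.35, θ ≈ 23.9

Gamma(k,θ) with k>1 has mode (k−1)θ, so θ = 128/(k−1).
Need P(X < 326) = 0.99 with θ tied to k this way. Start at k = 2, θ = 128: P(X<326) ≈ 0.722.
Too low — raise k to concentrate. Iterating converges to k ≈ 6.35.
Then θ = 128/(6.35−1) ≈ 23.9.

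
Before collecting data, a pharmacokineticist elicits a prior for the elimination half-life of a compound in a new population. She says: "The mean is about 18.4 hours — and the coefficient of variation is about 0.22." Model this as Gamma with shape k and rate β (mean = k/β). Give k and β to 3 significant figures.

For Gamma(k, rate β): mean = k/β, variance = k/β², so CV = 1/√k.
CV = 0.22, hence k = 1/CV² = 20.7.
Then β = k/mean = 20.7/18.4 = 1.12.

k ≈ 20.7, β ≈ 1.12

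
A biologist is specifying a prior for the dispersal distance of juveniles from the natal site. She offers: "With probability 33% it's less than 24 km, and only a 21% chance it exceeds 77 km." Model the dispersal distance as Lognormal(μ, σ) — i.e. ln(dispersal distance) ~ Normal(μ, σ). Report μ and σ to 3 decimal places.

If T ~ Lognormal(μ,σ) then ln T ~ Normal(μ,σ), so the p-quantile of ln T is μ + z_p·σ.
ln(24) = 3.178 and ln(77) = 4.344; z_{0.33} = -0.4399, z_{0.79} = 0.8064.
σ = (4.344 − 3.178)/(0.8064 − (-0.4399)) = 0.935.
μ = 3.178 − (-0.4399)·0.935 = 3.590.

μ ≈ 3.590, σ ≈ 0.935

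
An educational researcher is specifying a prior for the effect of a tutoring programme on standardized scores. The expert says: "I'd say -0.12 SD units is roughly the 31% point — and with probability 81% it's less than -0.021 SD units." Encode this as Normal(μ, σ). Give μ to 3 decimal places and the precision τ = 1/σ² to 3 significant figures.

μ = -0.084, τ = 193

The p-quantile of Normal(μ,σ) is μ + z_p·σ, with z_{0.31} = -0.4959 and z_{0.81} = 0.8779.
Eliminate σ: μ = (z₂·x₁ − z₁·x₂)/(z₂ − z₁) = (0.8779·-0.12 − (-0.4959)·-0.021)/1.374 = -0.084.
Then σ = (x₂ − x₁)/(z₂ − z₁) = (-0.021 − -0.12)/1.374 = 0.072.
Precision τ = 1/σ² = 1/0.07207² = 193.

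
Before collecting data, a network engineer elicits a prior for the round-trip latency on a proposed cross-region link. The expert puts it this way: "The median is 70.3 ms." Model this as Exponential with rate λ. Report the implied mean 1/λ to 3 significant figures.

Exponential median = ln 2 / λ, so λ = ln 2 / 70.3 = 0.00986.
Mean = 1/λ = 101 ms.

mean ≈ 101 ms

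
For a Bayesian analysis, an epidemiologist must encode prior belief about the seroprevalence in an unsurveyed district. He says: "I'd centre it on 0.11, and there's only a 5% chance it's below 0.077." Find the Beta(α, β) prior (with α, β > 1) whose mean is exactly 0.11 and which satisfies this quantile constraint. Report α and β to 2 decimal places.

With mean 0.11 fixed, write α = 0.11s, β = 0.89s where s = α+β.
Need P(θ < 0.077) = 0.05 under Beta(0.11s, 0.89s). Normal approximation: (q−m)/√(m(1−m)/s) ≈ z_{0.05} = -1.64, so s ≈ 0.11·0.89·(-1.64)²/(0.077−0.11)² = 243.2.
At s = 243.2: P(θ<0.077) ≈ 0.039. Adjusting to match 0.05 gives s ≈ 212.82.
So α = 0.11·212.82 ≈ 23.41, β = 0.89·212.82 ≈ 189.41.

α ≈ 23.41, β ≈ 189.41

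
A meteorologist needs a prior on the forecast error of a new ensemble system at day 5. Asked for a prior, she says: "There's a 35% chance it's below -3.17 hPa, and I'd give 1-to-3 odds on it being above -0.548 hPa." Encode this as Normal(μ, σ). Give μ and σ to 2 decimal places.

For Normal(μ,σ), the p-quantile is μ + z_p·σ. Here z_{0.35} = -0.3853, z_{0.75} = 0.6745.
So -3.17 = μ − 0.3853σ and -0.548 = μ + 0.6745σ.
Subtracting: σ = (-0.548 − -3.17)/(0.6745 − (-0.3853)) = 2.47.
Then μ = -3.17 − (-0.3853)·2.47 = -2.22.

μ = -2.22, σ = 2.47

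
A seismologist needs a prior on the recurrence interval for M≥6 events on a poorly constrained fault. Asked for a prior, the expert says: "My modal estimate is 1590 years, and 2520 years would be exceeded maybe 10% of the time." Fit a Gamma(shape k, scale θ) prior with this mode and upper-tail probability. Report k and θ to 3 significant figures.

Gamma(k,θ) with k>1 has mode (k−1)θ, so θ = 1590/(k−1).
Need P(X < 2520) = 0.9 with θ tied to k this way. Start at k = 2, θ = 1590: P(X<2520) ≈ 0.470.
Too low — raise k to concentrate. Iterating converges to k ≈ 9.85.
Then θ = 1590/(9.85−1) ≈ 180.

k ≈ 9.85, θ ≈ 180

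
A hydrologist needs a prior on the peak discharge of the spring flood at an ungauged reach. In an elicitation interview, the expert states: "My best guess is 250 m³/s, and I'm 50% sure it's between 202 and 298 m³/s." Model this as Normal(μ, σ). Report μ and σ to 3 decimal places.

μ = 250.000, σ = 71.165

A symmetric 50% interval runs μ ± z·σ with z = 0.6745.
Half-width = 48, so σ = 48/0.6745 = 71.165.
μ is the stated best guess, 250.000.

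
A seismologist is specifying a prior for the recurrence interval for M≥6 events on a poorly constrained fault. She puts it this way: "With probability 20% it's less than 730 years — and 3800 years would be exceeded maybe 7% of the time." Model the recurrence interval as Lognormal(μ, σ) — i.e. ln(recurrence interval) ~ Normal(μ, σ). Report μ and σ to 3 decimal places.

μ ≈ 7.192, σ ≈ 0.712

If T ~ Lognormal(μ,σ) then ln T ~ Normal(μ,σ), so the p-quantile of ln T is μ + z_p·σ.
ln(730) = 6.593 and ln(3800) = 8.243; z_{0.2} = -0.8416, z_{0.93} = 1.476.
σ = (8.243 − 6.593)/(1.476 − (-0.8416)) = 0.712.
μ = 6.593 − (-0.8416)·0.712 = 7.192.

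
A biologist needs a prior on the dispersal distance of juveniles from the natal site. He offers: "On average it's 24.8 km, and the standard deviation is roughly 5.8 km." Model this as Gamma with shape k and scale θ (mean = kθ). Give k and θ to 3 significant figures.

k ≈ 18.3, θ ≈ 1.36

For Gamma(k, scale θ): mean = kθ, variance = kθ², so CV = 1/√k.
CV = SD/mean = 5.8/24.8 = 0.2339, hence k = 1/CV² = 18.3.
Then θ = mean/k = 24.8/18.3 = 1.36.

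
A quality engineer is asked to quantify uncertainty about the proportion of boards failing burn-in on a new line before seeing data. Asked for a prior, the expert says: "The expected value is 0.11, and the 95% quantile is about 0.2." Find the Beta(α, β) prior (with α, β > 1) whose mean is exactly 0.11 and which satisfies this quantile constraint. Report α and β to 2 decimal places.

α ≈ 4.42, β ≈ 35.72

With mean 0.11 fixed, write α = 0.11s, β = 0.89s where s = α+β.
Need P(θ < 0.2) = 0.95 under Beta(0.11s, 0.89s). Normal approximation: (q−m)/√(m(1−m)/s) ≈ z_{0.95} = 1.64, so s ≈ 0.11·0.89·(1.64)²/(0.2−0.11)² = 32.7.
At s = 32.7: P(θ<0.2) ≈ 0.934. Adjusting to match 0.95 gives s ≈ 40.14.
So α = 0.11·40.14 ≈ 4.42, β = 0.89·40.14 ≈ 35.72.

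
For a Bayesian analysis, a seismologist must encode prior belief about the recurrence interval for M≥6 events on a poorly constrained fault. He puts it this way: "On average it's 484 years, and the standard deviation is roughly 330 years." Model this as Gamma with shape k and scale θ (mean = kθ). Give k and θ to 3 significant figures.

For Gamma(k, scale θ): mean = kθ, variance = kθ², so CV = 1/√k.
CV = SD/mean = 330/484 = 0.6818, hence k = 1/CV² = 2.15.
Then θ = mean/k = 484/2.15 = 225.

k ≈ 2.15, θ ≈ 225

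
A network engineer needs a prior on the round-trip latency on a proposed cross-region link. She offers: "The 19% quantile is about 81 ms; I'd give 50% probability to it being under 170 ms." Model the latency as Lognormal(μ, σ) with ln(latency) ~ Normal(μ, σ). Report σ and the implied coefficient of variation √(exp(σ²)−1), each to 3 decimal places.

σ ≈ 0.844, CV ≈ 1.020

If T ~ Lognormal(μ,σ) then ln T ~ Normal(μ,σ), so the p-quantile of ln T is μ + z_p·σ.
ln(81) = 4.394 and ln(170) = 5.136; z_{0.19} = -0.8779, z_{0.5} = 0.
σ = (5.136 − 4.394)/(0 − (-0.8779)) = 0.844.
μ = 4.394 − (-0.8779)·0.844 = 5.136.
CV = √(exp(σ²)−1) = √(exp(0.7131)−1) = 1.020.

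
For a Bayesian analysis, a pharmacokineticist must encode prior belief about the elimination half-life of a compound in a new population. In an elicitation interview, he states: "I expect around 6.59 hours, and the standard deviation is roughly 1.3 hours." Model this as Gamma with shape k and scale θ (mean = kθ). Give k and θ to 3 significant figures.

For Gamma(k, scale θ): mean = kθ, variance = kθ², so CV = 1/√k.
CV = SD/mean = 1.3/6.59 = 0.1973, hence k = 1/CV² = 25.7.
Then θ = mean/k = 6.59/25.7 = 0.256.

k ≈ 25.7, θ ≈ 0.256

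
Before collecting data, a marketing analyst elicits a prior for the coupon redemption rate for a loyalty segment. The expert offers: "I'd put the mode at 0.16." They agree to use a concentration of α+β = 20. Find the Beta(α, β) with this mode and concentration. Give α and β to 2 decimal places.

For α,β > 1 the Beta mode is (α−1)/(α+β−2). With α+β = 20, the mode is (α−1)/18.
Set (α−1)/18 = 0.16 → α = 1 + 0.16·18 = 3.88.
β = 20 − α = 16.12.

α = 3.88, β = 16.12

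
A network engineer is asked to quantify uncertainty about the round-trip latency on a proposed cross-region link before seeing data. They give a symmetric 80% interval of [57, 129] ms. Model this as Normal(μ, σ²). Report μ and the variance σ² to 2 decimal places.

A symmetric 80% interval runs μ ± z·σ with z = 1.282.
Half-width = 36, so σ = 36/1.282 = 28.091 and σ² = 789.10.
μ is the interval midpoint, 93.00.

μ = 93.00, σ² = 789.10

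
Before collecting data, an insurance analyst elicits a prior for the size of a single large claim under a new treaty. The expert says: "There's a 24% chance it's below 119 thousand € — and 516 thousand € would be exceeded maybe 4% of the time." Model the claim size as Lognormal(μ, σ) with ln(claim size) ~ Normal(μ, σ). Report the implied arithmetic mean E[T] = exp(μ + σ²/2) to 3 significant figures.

E[T] ≈ 217 thousand €

If T ~ Lognormal(μ,σ) then ln T ~ Normal(μ,σ), so the p-quantile of ln T is μ + z_p·σ.
ln(119) = 4.779 and ln(516) = 6.246; z_{0.24} = -0.7063, z_{0.96} = 1.751.
σ = (6.246 − 4.779)/(1.751 − (-0.7063)) = 0.597.
μ = 4.779 − (-0.7063)·0.597 = 5.201.
E[T] = exp(μ + σ²/2) = exp(5.201 + 0.1782) = 217 thousand €.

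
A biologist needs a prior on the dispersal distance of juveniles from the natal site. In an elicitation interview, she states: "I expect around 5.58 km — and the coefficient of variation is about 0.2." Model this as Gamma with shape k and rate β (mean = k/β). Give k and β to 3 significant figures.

For Gamma(k, rate β): mean = k/β, variance = k/β², so CV = 1/√k.
CV = 0.2, hence k = 1/CV² = 25.
Then β = k/mean = 25/5.58 = 4.48.

k ≈ 25, β ≈ 4.48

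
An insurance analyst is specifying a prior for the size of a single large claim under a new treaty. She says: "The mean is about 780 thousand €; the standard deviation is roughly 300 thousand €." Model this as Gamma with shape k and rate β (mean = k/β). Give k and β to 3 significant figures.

For Gamma(k, rate β): mean = k/β, variance = k/β², so CV = 1/√k.
CV = SD/mean = 300/780 = 0.3846, hence k = 1/CV² = 6.76.
Then β = k/mean = 6.76/780 = 0.00867.

k ≈ 6.76, β ≈ 0.00867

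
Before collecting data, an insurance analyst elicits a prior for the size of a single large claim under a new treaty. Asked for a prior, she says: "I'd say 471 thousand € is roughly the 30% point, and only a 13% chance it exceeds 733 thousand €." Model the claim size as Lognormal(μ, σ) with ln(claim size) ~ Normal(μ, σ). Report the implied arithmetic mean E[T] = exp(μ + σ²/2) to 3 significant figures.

E[T] ≈ 562 thousand €

If T ~ Lognormal(μ,σ) then ln T ~ Normal(μ,σ), so the p-quantile of ln T is μ + z_p·σ.
ln(471) = 6.155 and ln(733) = 6.597; z_{0.3} = -0.5244, z_{0.87} = 1.126.
σ = (6.597 − 6.155)/(1.126 − (-0.5244)) = 0.268.
μ = 6.155 − (-0.5244)·0.268 = 6.295.
E[T] = exp(μ + σ²/2) = exp(6.295 + 0.0359) = 562 thousand €.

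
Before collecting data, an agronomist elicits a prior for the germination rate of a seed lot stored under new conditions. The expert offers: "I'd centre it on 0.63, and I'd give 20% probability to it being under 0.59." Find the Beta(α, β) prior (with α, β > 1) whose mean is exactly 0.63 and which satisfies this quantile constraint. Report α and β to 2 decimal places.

With mean 0.63 fixed, write α = 0.63s, β = 0.37s where s = α+β.
Need P(θ < 0.59) = 0.2 under Beta(0.63s, 0.37s). Normal approximation: (q−m)/√(m(1−m)/s) ≈ z_{0.2} = -0.842, so s ≈ 0.63·0.37·(-0.842)²/(0.59−0.63)² = 103.2.
At s = 103.2: P(θ<0.59) ≈ 0.199. Adjusting to match 0.2 gives s ≈ 101.99.
So α = 0.63·101.99 ≈ 64.25, β = 0.37·101.99 ≈ 37.73.

α ≈ 64.25, β ≈ 37.73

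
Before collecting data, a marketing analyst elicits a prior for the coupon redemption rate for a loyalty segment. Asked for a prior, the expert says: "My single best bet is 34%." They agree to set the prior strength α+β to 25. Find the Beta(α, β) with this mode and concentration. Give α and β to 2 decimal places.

α = 8.82, β = 16.18

For α,β > 1 the Beta mode is (α−1)/(α+β−2). With α+β = 25, the mode is (α−1)/23.
Set (α−1)/23 = 0.34 → α = 1 + 0.34·23 = 8.82.
β = 25 − α = 16.18.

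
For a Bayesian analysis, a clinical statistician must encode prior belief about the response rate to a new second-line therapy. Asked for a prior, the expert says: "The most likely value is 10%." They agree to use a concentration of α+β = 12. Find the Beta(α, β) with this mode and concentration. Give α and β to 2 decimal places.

α = 2.00, β = 10.00

For α,β > 1 the Beta mode is (α−1)/(α+β−2). With α+β = 12, the mode is (α−1)/10.
Set (α−1)/10 = 0.1 → α = 1 + 0.1·10 = 2.00.
β = 12 − α = 10.00.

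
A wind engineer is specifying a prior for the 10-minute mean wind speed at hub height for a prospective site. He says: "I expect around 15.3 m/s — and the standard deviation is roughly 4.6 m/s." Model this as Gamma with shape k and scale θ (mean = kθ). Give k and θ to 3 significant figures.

k ≈ 11.1, θ ≈ 1.38

For Gamma(k, scale θ): mean = kθ, variance = kθ², so CV = 1/√k.
CV = SD/mean = 4.6/15.3 = 0.3007, hence k = 1/CV² = 11.1.
Then θ = mean/k = 15.3/11.1 = 1.38.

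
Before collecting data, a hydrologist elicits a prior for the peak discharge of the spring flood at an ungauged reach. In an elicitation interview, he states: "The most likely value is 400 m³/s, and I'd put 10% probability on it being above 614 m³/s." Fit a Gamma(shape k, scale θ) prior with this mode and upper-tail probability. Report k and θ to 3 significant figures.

k ≈ 11.2, θ ≈ 39.3

Gamma(k,θ) with k>1 has mode (k−1)θ, so θ = 400/(k−1).
Need P(X < 614) = 0.9 with θ tied to k this way. Start at k = 2, θ = 400: P(X<614) ≈ 0.454.
Too low — raise k to concentrate. Iterating converges to k ≈ 11.2.
Then θ = 400/(11.2−1) ≈ 39.3.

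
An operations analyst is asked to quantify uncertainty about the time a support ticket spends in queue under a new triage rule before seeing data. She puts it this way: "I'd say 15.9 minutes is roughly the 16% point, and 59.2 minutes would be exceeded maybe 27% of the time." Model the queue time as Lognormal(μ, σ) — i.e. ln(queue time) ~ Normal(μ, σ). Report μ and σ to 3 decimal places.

μ ≈ 3.580, σ ≈ 0.818

If T ~ Lognormal(μ,σ) then ln T ~ Normal(μ,σ), so the p-quantile of ln T is μ + z_p·σ.
ln(15.9) = 2.766 and ln(59.2) = 4.081; z_{0.16} = -0.9945, z_{0.73} = 0.6128.
σ = (4.081 − 2.766)/(0.6128 − (-0.9945)) = 0.818.
μ = 2.766 − (-0.9945)·0.818 = 3.580.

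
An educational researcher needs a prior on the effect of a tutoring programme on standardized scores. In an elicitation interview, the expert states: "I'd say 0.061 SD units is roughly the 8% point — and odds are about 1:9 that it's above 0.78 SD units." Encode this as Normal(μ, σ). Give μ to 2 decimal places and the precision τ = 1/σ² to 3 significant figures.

μ = 0.44, τ = 14

The p-quantile of Normal(μ,σ) is μ + z_p·σ, with z_{0.08} = -1.405 and z_{0.9} = 1.282.
Eliminate σ: μ = (z₂·x₁ − z₁·x₂)/(z₂ − z₁) = (1.282·0.061 − (-1.405)·0.78)/2.687 = 0.44.
Then σ = (x₂ − x₁)/(z₂ − z₁) = (0.78 − 0.061)/2.687 = 0.27.
Precision τ = 1/σ² = 1/0.2676² = 14.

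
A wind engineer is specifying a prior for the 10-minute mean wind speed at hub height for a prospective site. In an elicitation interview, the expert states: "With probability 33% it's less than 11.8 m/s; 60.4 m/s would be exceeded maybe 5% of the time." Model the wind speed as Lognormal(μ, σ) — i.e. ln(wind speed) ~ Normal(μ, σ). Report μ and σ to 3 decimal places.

μ ≈ 2.813, σ ≈ 0.783

If T ~ Lognormal(μ,σ) then ln T ~ Normal(μ,σ), so the p-quantile of ln T is μ + z_p·σ.
ln(11.8) = 2.468 and ln(60.4) = 4.101; z_{0.33} = -0.4399, z_{0.95} = 1.645.
σ = (4.101 − 2.468)/(1.645 − (-0.4399)) = 0.783.
μ = 2.468 − (-0.4399)·0.783 = 2.813.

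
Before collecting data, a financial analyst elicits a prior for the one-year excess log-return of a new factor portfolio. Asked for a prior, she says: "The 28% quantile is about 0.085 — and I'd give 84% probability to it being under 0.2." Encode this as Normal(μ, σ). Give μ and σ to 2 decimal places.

For Normal(μ,σ), the p-quantile is μ + z_p·σ. Here z_{0.28} = -0.5828, z_{0.84} = 0.9945.
So 0.085 = μ − 0.5828σ and 0.2 = μ + 0.9945σ.
Subtracting: σ = (0.2 − 0.085)/(0.9945 − (-0.5828)) = 0.07.
Then μ = 0.085 − (-0.5828)·0.07 = 0.13.

μ = 0.13, σ = 0.07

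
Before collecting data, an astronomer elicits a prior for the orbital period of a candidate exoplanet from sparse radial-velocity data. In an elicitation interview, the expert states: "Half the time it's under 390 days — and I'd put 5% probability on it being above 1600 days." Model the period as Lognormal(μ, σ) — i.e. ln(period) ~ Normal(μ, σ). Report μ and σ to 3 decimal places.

If T ~ Lognormal(μ,σ) then ln T ~ Normal(μ,σ), so the p-quantile of ln T is μ + z_p·σ.
ln(390) = 5.966 and ln(1600) = 7.378; z_{0.5} = 0, z_{0.95} = 1.645.
σ = (7.378 − 5.966)/(1.645 − (0)) = 0.858.
μ = 5.966 − (0)·0.858 = 5.966.

μ ≈ 5.966, σ ≈ 0.858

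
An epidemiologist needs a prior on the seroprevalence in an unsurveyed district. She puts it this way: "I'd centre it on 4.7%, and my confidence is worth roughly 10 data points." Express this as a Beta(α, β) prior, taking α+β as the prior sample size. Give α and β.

α = 0.47, β = 9.53

Under the effective-sample-size interpretation, Beta(α, β) has prior mean α/(α+β) and prior sample size α+β.
So α+β = 10 and α/(α+β) = 0.047, giving α = 0.047·10 = 0.47 and β = 10 − 0.47 = 9.53.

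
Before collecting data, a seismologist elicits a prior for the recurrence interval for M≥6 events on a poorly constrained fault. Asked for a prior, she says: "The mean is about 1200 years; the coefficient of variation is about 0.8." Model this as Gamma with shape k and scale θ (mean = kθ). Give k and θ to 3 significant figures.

For Gamma(k, scale θ): mean = kθ, variance = kθ², so CV = 1/√k.
CV = 0.8, hence k = 1/CV² = 1.56.
Then θ = mean/k = 1200/1.56 = 768.

k ≈ 1.56, θ ≈ 768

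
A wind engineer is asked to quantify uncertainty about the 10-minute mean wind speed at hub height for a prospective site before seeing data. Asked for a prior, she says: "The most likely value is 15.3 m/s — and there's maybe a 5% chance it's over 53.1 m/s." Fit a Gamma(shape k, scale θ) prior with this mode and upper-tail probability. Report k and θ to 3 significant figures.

k ≈ 2.67, θ ≈ 9.16

Gamma(k,θ) with k>1 has mode (k−1)θ, so θ = 15.3/(k−1).
Need P(X < 53.1) = 0.95 with θ tied to k this way. Start at k = 2, θ = 15.3: P(X<53.1) ≈ 0.861.
Too low — raise k to concentrate. Iterating converges to k ≈ 2.67.
Then θ = 15.3/(2.67−1) ≈ 9.16.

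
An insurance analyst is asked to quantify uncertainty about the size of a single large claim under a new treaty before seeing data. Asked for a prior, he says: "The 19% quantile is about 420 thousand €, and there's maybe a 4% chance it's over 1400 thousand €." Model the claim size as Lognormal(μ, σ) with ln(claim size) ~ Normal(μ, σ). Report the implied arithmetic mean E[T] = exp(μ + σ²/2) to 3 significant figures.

If T ~ Lognormal(μ,σ) then ln T ~ Normal(μ,σ), so the p-quantile of ln T is μ + z_p·σ.
ln(420) = 6.04 and ln(1400) = 7.244; z_{0.19} = -0.8779, z_{0.96} = 1.751.
σ = (7.244 − 6.04)/(1.751 − (-0.8779)) = 0.458.
μ = 6.04 − (-0.8779)·0.458 = 6.442.
E[T] = exp(μ + σ²/2) = exp(6.442 + 0.1049) = 697 thousand €.

E[T] ≈ 697 thousand €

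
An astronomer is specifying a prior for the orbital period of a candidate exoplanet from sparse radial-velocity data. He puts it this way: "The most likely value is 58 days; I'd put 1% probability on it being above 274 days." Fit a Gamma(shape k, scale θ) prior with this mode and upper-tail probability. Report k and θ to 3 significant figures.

Gamma(k,θ) with k>1 has mode (k−1)θ, so θ = 58/(k−1).
Need P(X < 274) = 0.99 with θ tied to k this way. Start at k = 2, θ = 58: P(X<274) ≈ 0.949.
Too low — raise k to concentrate. Iterating converges to k ≈ 2.65.
Then θ = 58/(2.65−1) ≈ 35.1.

k ≈ 2.65, θ ≈ 35.1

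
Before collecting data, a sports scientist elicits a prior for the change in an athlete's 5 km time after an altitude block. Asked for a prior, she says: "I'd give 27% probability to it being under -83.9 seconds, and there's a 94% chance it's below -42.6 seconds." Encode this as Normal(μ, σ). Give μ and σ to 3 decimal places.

The p-quantile of Normal(μ,σ) is μ + z_p·σ, with z_{0.27} = -0.6128 and z_{0.94} = 1.555.
Eliminate σ: μ = (z₂·x₁ − z₁·x₂)/(z₂ − z₁) = (1.555·-83.9 − (-0.6128)·-42.6)/2.168 = -72.224.
Then σ = (x₂ − x₁)/(z₂ − z₁) = (-42.6 − -83.9)/2.168 = 19.053.

μ = -72.224, σ = 19.053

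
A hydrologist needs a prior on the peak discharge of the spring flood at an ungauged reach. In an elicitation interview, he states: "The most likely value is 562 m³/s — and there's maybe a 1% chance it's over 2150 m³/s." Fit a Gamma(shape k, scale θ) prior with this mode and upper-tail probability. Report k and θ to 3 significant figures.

Gamma(k,θ) with k>1 has mode (k−1)θ, so θ = 562/(k−1).
Need P(X < 2150) = 0.99 with θ tied to k this way. Start at k = 2, θ = 562: P(X<2150) ≈ 0.895.
Too low — raise k to concentrate. Iterating converges to k ≈ 3.35.
Then θ = 562/(3.35−1) ≈ 239.

k ≈ 3.35, θ ≈ 239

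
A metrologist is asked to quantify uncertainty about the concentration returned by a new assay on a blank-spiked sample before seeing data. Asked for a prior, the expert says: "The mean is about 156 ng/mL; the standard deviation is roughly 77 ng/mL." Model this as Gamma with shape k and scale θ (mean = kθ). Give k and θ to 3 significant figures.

k ≈ 4.1, θ ≈ 38

For Gamma(k, scale θ): mean = kθ, variance = kθ², so CV = 1/√k.
CV = SD/mean = 77/156 = 0.4936, hence k = 1/CV² = 4.1.
Then θ = mean/k = 156/4.1 = 38.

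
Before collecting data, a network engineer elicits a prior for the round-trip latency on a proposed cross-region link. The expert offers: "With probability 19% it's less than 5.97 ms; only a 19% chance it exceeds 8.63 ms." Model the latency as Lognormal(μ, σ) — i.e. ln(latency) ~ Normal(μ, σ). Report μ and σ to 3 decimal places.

If T ~ Lognormal(μ,σ) then ln T ~ Normal(μ,σ), so the p-quantile of ln T is μ + z_p·σ.
ln(5.97) = 1.787 and ln(8.63) = 2.155; z_{0.19} = -0.8779, z_{0.81} = 0.8779.
σ = (2.155 − 1.787)/(0.8779 − (-0.8779)) = 0.210.
μ = 1.787 − (-0.8779)·0.210 = 1.971.

μ ≈ 1.971, σ ≈ 0.210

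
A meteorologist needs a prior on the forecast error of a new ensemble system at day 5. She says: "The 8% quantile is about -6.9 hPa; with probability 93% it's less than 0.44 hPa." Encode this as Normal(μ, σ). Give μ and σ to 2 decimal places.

μ = -3.32, σ = 2.55

The p-quantile of Normal(μ,σ) is μ + z_p·σ, with z_{0.08} = -1.405 and z_{0.93} = 1.476.
Eliminate σ: μ = (z₂·x₁ − z₁·x₂)/(z₂ − z₁) = (1.476·-6.9 − (-1.405)·0.44)/2.881 = -3.32.
Then σ = (x₂ − x₁)/(z₂ − z₁) = (0.44 − -6.9)/2.881 = 2.55.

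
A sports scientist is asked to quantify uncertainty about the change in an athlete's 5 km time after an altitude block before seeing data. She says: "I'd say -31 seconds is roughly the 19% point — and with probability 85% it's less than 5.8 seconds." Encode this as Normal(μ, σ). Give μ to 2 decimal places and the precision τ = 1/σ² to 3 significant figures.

The p-quantile of Normal(μ,σ) is μ + z_p·σ, with z_{0.19} = -0.8779 and z_{0.85} = 1.036.
Eliminate σ: μ = (z₂·x₁ − z₁·x₂)/(z₂ − z₁) = (1.036·-31 − (-0.8779)·5.8)/1.914 = -14.12.
Then σ = (x₂ − x₁)/(z₂ − z₁) = (5.8 − -31)/1.914 = 19.22.
Precision τ = 1/σ² = 1/19.22² = 0.00271.

μ = -14.12, τ = 0.00271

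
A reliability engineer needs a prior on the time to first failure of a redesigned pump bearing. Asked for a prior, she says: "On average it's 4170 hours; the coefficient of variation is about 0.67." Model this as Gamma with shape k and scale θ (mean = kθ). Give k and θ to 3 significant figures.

k ≈ 2.23, θ ≈ 1870

For Gamma(k, scale θ): mean = kθ, variance = kθ², so CV = 1/√k.
CV = 0.67, hence k = 1/CV² = 2.23.
Then θ = mean/k = 4170/2.23 = 1870.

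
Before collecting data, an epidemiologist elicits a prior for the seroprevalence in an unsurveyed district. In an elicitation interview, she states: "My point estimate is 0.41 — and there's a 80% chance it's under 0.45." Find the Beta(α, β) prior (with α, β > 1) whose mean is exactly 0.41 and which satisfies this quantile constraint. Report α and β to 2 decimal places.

With mean 0.41 fixed, write α = 0.41s, β = 0.59s where s = α+β.
Need P(θ < 0.45) = 0.8 under Beta(0.41s, 0.59s). Normal approximation: (q−m)/√(m(1−m)/s) ≈ z_{0.8} = 0.842, so s ≈ 0.41·0.59·(0.842)²/(0.45−0.41)² = 107.1.
At s = 107.1: P(θ<0.45) ≈ 0.801. Adjusting to match 0.8 gives s ≈ 106.32.
So α = 0.41·106.32 ≈ 43.59, β = 0.59·106.32 ≈ 62.73.

α ≈ 43.59, β ≈ 62.73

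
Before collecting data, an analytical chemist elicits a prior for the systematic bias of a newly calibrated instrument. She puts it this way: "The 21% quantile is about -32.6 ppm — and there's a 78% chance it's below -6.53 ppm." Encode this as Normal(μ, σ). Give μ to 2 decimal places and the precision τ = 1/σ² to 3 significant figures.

For Normal(μ,σ), the p-quantile is μ + z_p·σ. Here z_{0.21} = -0.8064, z_{0.78} = 0.7722.
So -32.6 = μ − 0.8064σ and -6.53 = μ + 0.7722σ.
Subtracting: σ = (-6.53 − -32.6)/(0.7722 − (-0.8064)) = 16.51.
Then μ = -32.6 − (-0.8064)·16.51 = -19.28.
Precision τ = 1/σ² = 1/16.51² = 0.00367.

μ = -19.28, τ = 0.00367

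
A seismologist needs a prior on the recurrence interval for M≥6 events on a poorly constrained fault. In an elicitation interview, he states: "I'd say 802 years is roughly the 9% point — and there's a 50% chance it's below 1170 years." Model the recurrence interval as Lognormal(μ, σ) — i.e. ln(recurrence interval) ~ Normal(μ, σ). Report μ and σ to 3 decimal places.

μ ≈ 7.065, σ ≈ 0.282

If T ~ Lognormal(μ,σ) then ln T ~ Normal(μ,σ), so the p-quantile of ln T is μ + z_p·σ.
ln(802) = 6.687 and ln(1170) = 7.065; z_{0.09} = -1.341, z_{0.5} = 0.
σ = (7.065 − 6.687)/(0 − (-1.341)) = 0.282.
μ = 6.687 − (-1.341)·0.282 = 7.065.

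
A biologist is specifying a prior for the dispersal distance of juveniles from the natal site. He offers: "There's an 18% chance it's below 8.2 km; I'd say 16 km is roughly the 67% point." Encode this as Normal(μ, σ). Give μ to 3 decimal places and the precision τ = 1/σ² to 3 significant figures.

The p-quantile of Normal(μ,σ) is μ + z_p·σ, with z_{0.18} = -0.9154 and z_{0.67} = 0.4399.
Eliminate σ: μ = (z₂·x₁ − z₁·x₂)/(z₂ − z₁) = (0.4399·8.2 − (-0.9154)·16)/1.355 = 13.468.
Then σ = (x₂ − x₁)/(z₂ − z₁) = (16 − 8.2)/1.355 = 5.755.
Precision τ = 1/σ² = 1/5.755² = 0.0302.

μ = 13.468, τ = 0.0302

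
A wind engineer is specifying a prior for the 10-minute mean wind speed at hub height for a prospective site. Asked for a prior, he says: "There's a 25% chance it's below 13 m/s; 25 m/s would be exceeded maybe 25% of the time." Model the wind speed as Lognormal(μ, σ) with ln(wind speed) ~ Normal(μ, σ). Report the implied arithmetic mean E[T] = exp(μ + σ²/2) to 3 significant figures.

If T ~ Lognormal(μ,σ) then ln T ~ Normal(μ,σ), so the p-quantile of ln T is μ + z_p·σ.
ln(13) = 2.565 and ln(25) = 3.219; z_{0.25} = -0.6745, z_{0.75} = 0.6745.
σ = (3.219 − 2.565)/(0.6745 − (-0.6745)) = 0.485.
μ = 2.565 − (-0.6745)·0.485 = 2.892.
E[T] = exp(μ + σ²/2) = exp(2.892 + 0.1175) = 20.3 m/s.

E[T] ≈ 20.3 m/s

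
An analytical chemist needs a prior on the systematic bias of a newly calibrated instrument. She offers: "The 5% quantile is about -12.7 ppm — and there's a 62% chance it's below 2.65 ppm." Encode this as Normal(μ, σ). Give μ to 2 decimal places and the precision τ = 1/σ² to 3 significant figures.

The p-quantile of Normal(μ,σ) is μ + z_p·σ, with z_{0.05} = -1.645 and z_{0.62} = 0.3055.
Eliminate σ: μ = (z₂·x₁ − z₁·x₂)/(z₂ − z₁) = (0.3055·-12.7 − (-1.645)·2.65)/1.95 = 0.25.
Then σ = (x₂ − x₁)/(z₂ − z₁) = (2.65 − -12.7)/1.95 = 7.87.
Precision τ = 1/σ² = 1/7.87² = 0.0161.

μ = 0.25, τ = 0.0161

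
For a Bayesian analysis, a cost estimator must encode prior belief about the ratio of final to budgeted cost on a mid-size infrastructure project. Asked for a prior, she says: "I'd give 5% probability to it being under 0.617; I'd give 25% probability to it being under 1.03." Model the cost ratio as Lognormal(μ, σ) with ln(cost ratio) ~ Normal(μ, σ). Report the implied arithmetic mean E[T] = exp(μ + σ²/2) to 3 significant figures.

E[T] ≈ 1.69

If T ~ Lognormal(μ,σ) then ln T ~ Normal(μ,σ), so the p-quantile of ln T is μ + z_p·σ.
ln(0.617) = -0.4829 and ln(1.03) = 0.02956; z_{0.05} = -1.645, z_{0.25} = -0.6745.
σ = (0.02956 − -0.4829)/(-0.6745 − (-1.645)) = 0.528.
μ = -0.4829 − (-1.645)·0.528 = 0.386.
E[T] = exp(μ + σ²/2) = exp(0.386 + 0.1394) = 1.69.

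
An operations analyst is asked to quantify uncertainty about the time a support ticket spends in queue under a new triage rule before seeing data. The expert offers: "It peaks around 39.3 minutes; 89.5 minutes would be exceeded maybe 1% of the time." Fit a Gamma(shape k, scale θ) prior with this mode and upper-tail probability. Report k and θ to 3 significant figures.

Gamma(k,θ) with k>1 has mode (k−1)θ, so θ = 39.3/(k−1).
Need P(X < 89.5) = 0.99 with θ tied to k this way. Start at k = 2, θ = 39.3: P(X<89.5) ≈ 0.664.
Too low — raise k to concentrate. Iterating converges to k ≈ 8.07.
Then θ = 39.3/(8.07−1) ≈ 5.56.

k ≈ 8.07, θ ≈ 5.56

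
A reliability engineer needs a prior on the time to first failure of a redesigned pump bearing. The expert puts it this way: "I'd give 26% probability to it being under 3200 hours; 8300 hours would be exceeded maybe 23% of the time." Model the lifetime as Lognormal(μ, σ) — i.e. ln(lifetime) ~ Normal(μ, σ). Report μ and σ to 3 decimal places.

μ ≈ 8.515, σ ≈ 0.690

If T ~ Lognormal(μ,σ) then ln T ~ Normal(μ,σ), so the p-quantile of ln T is μ + z_p·σ.
ln(3200) = 8.071 and ln(8300) = 9.024; z_{0.26} = -0.6433, z_{0.77} = 0.7388.
σ = (9.024 − 8.071)/(0.7388 − (-0.6433)) = 0.690.
μ = 8.071 − (-0.6433)·0.690 = 8.515.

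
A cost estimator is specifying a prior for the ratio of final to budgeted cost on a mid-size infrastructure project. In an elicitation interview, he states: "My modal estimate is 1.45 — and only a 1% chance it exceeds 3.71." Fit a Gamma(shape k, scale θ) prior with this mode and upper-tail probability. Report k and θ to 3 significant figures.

k ≈ 6.29, θ ≈ 0.274

Gamma(k,θ) with k>1 has mode (k−1)θ, so θ = 1.45/(k−1).
Need P(X < 3.71) = 0.99 with θ tied to k this way. Start at k = 2, θ = 1.45: P(X<3.71) ≈ 0.725.
Too low — raise k to concentrate. Iterating converges to k ≈ 6.29.
Then θ = 1.45/(6.29−1) ≈ 0.274.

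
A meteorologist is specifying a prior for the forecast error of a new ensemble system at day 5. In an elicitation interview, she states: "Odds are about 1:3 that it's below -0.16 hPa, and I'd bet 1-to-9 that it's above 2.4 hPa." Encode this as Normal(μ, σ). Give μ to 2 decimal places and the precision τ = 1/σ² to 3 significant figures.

For Normal(μ,σ), the p-quantile is μ + z_p·σ. Here z_{0.25} = -0.6745, z_{0.9} = 1.282.
So -0.16 = μ − 0.6745σ and 2.4 = μ + 1.282σ.
Subtracting: σ = (2.4 − -0.16)/(1.282 − (-0.6745)) = 1.31.
Then μ = -0.16 − (-0.6745)·1.31 = 0.72.
Precision τ = 1/σ² = 1/1.309² = 0.584.

μ = 0.72, τ = 0.584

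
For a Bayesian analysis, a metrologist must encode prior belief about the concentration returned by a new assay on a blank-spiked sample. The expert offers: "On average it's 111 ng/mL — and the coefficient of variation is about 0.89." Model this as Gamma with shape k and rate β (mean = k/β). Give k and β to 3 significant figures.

For Gamma(k, rate β): mean = k/β, variance = k/β², so CV = 1/√k.
CV = 0.89, hence k = 1/CV² = 1.26.
Then β = k/mean = 1.26/111 = 0.0114.

k ≈ 1.26, β ≈ 0.0114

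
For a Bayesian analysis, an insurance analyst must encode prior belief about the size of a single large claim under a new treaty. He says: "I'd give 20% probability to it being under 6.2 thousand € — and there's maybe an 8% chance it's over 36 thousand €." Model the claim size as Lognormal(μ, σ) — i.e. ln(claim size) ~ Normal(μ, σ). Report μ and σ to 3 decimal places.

μ ≈ 2.483, σ ≈ 0.783

If T ~ Lognormal(μ,σ) then ln T ~ Normal(μ,σ), so the p-quantile of ln T is μ + z_p·σ.
ln(6.2) = 1.825 and ln(36) = 3.584; z_{0.2} = -0.8416, z_{0.92} = 1.405.
σ = (3.584 − 1.825)/(1.405 − (-0.8416)) = 0.783.
μ = 1.825 − (-0.8416)·0.783 = 2.483.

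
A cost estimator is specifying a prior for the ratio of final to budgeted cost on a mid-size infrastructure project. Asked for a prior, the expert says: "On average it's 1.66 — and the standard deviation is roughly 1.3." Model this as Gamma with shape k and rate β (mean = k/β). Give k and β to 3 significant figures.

k ≈ 1.63, β ≈ 0.982

For Gamma(k, rate β): mean = k/β, variance = k/β², so CV = 1/√k.
CV = SD/mean = 1.3/1.66 = 0.7831, hence k = 1/CV² = 1.63.
Then β = k/mean = 1.63/1.66 = 0.982.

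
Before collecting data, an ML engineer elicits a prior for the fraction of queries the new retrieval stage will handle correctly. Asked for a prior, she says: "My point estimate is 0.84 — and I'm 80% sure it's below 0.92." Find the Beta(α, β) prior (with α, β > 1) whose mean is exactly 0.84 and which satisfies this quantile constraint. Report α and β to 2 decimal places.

α ≈ 12.76, β ≈ 2.43

With mean 0.84 fixed, write α = 0.84s, β = 0.16s where s = α+β.
Need P(θ < 0.92) = 0.8 under Beta(0.84s, 0.16s). Normal approximation: (q−m)/√(m(1−m)/s) ≈ z_{0.8} = 0.842, so s ≈ 0.84·0.16·(0.842)²/(0.92−0.84)² = 14.9.
At s = 14.9: P(θ<0.92) ≈ 0.796. Adjusting to match 0.8 gives s ≈ 15.19.
So α = 0.84·15.19 ≈ 12.76, β = 0.16·15.19 ≈ 2.43.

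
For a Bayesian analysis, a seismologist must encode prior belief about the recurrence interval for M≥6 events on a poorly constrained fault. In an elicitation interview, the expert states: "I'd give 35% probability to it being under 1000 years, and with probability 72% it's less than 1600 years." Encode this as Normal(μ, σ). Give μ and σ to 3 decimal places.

μ = 1238.795, σ = 619.731

For Normal(μ,σ), the p-quantile is μ + z_p·σ. Here z_{0.35} = -0.3853, z_{0.72} = 0.5828.
So 1000 = μ − 0.3853σ and 1600 = μ + 0.5828σ.
Subtracting: σ = (1600 − 1000)/(0.5828 − (-0.3853)) = 619.731.
Then μ = 1000 − (-0.3853)·619.731 = 1238.795.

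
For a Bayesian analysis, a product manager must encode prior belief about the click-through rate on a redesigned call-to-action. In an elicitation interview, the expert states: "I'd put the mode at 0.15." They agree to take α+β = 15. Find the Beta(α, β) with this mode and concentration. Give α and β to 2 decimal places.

For α,β > 1 the Beta mode is (α−1)/(α+β−2). With α+β = 15, the mode is (α−1)/13.
Set (α−1)/13 = 0.15 → α = 1 + 0.15·13 = 2.95.
β = 15 − α = 12.05.

α = 2.95, β = 12.05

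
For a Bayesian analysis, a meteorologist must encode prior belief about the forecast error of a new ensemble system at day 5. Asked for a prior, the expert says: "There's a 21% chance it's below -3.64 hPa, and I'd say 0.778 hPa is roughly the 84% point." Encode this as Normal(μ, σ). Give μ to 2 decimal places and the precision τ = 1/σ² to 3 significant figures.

For Normal(μ,σ), the p-quantile is μ + z_p·σ. Here z_{0.21} = -0.8064, z_{0.84} = 0.9945.
So -3.64 = μ − 0.8064σ and 0.778 = μ + 0.9945σ.
Subtracting: σ = (0.778 − -3.64)/(0.9945 − (-0.8064)) = 2.45.
Then μ = -3.64 − (-0.8064)·2.45 = -1.66.
Precision τ = 1/σ² = 1/2.453² = 0.166.

μ = -1.66, τ = 0.166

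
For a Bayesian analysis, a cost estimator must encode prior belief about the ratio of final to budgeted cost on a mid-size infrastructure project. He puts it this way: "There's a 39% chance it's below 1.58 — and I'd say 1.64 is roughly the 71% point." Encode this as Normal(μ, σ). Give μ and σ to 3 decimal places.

The p-quantile of Normal(μ,σ) is μ + z_p·σ, with z_{0.39} = -0.2793 and z_{0.71} = 0.5534.
Eliminate σ: μ = (z₂·x₁ − z₁·x₂)/(z₂ − z₁) = (0.5534·1.58 − (-0.2793)·1.64)/0.8327 = 1.600.
Then σ = (x₂ − x₁)/(z₂ − z₁) = (1.64 − 1.58)/0.8327 = 0.072.

μ = 1.600, σ = 0.072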